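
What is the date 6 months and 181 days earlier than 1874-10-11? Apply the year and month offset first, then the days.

October 12, 1873

Going back 6 months and 181 days from October 11, 1874: first the month/year part, then the days.
month 10 − 6 = 4 → April 1874.
Day 11 is valid in April, giving April 11, 1874.
Now subtract 181 days from April 11, 1874.
Going back 11 days from April 11, 1874 reaches the end of the previous month; 181 − 11 = 170 left.
March 1874 has 31 days: 170 − 31 = 139 left.
February 1874 has 28 days (1874 is not a leap year): 139 − 28 = 111 left.
January 1874 has 31 days: 111 − 31 = 80 left.
December 1873 has 31 days: 80 − 31 = 49 left.
November 1873 has 30 days: 49 − 30 = 19 left.
October 1873 has 31 days; 31 − 19 = 12 → October 12, 1873.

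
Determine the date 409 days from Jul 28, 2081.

Counting forward 409 days from July 28, 2081.
July has 31 days, so 31 − 28 = 3 days remain after July 28, 2081; 409 − 3 = 406 left.
August 2081 has 31 days: 406 − 31 = 375 left.
September 2081 has 30 days: 375 − 30 = 345 left.
October 2081 has 31 days: 345 − 31 = 314 left.
November 2081 has 30 days: 314 − 30 = 284 left.
December 2081 has 31 days: 284 − 31 = 253 left.
January 2082 has 31 days: 253 − 31 = 222 left.
February 2082 has 28 days (2082 is not a leap year): 222 − 28 = 194 left.
March 2082 has 31 days: 194 − 31 = 163 left.
April 2082 has 30 days: 163 − 30 = 133 left.
May 2082 has 31 days: 133 − 31 = 102 left.
June 2082 has 30 days: 102 − 30 = 72 left.
July 2082 has 31 days: 72 − 31 = 41 left.
August 2082 has 31 days: 41 − 31 = 10 left.
10 days into September 2082 → September 10, 2082.

September 10, 2082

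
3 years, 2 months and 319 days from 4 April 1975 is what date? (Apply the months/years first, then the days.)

Counting forward 3 years, 2 months and 319 days from April 4, 1975: first the month/year part, then the days.
+3 years → 1978; month 4 + 2 = 6 → June 1978.
Day 4 is valid in June, giving June 4, 1978.
Now add 319 days from June 4, 1978.
June has 30 days, so 30 − 4 = 26 days remain after June 4, 1978; 319 − 26 = 293 left.
July 1978 has 31 days: 293 − 31 = 262 left.
August 1978 has 31 days: 262 − 31 = 231 left.
September 1978 has 30 days: 231 − 30 = 201 left.
October 1978 has 31 days: 201 − 31 = 170 left.
November 1978 has 30 days: 170 − 30 = 140 left.
December 1978 has 31 days: 140 − 31 = 109 left.
January 1979 has 31 days: 109 − 31 = 78 left.
February 1979 has 28 days (1979 is not a leap year): 78 − 28 = 50 left.
March 1979 has 31 days: 50 − 31 = 19 left.
19 days into April 1979 → April 19, 1979.

April 19, 1979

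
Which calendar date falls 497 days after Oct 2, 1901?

Advancing 497 days from October 2, 1901.
October has 31 days, so 31 − 2 = 29 days remain after October 2, 1901; 497 − 29 = 468 left.
November 1901 has 30 days: 468 − 30 = 438 left.
December 1901 has 31 days: 438 − 31 = 407 left.
January 1902 has 31 days: 407 − 31 = 376 left.
February 1902 has 28 days (1902 is not a leap year): 376 − 28 = 348 left.
March 1902 has 31 days: 348 − 31 = 317 left.
April 1902 has 30 days: 317 − 30 = 287 left.
May 1902 has 31 days: 287 − 31 = 256 left.
June 1902 has 30 days: 256 − 30 = 226 left.
July 1902 has 31 days: 226 − 31 = 195 left.
August 1902 has 31 days: 195 − 31 = 164 left.
September 1902 has 30 days: 164 − 30 = 134 left.
October 1902 has 31 days: 134 − 31 = 103 left.
November 1902 has 30 days: 103 − 30 = 73 left.
December 1902 has 31 days: 73 − 31 = 42 left.
January 1903 has 31 days: 42 − 31 = 11 left.
11 days into February 1903 → February 11, 1903.

February 11, 1903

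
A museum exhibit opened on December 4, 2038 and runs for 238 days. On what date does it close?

Advancing 238 days from December 4, 2038.
December has 31 days, so 31 − 4 = 27 days remain after December 4, 2038; 238 − 27 = 211 left.
January 2039 has 31 days: 211 − 31 = 180 left.
February 2039 has 28 days (2039 is not a leap year): 180 − 28 = 152 left.
March 2039 has 31 days: 152 − 31 = 121 left.
April 2039 has 30 days: 121 − 30 = 91 left.
May 2039 has 31 days: 91 − 31 = 60 left.
June 2039 has 30 days: 60 − 30 = 30 left.
30 days into July 2039 → July 30, 2039.

July 30, 2039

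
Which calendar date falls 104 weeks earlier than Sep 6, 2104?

September 9, 2102

Going back 104 weeks = 728 days from September 6, 2104.
Going back 6 days from September 6, 2104 reaches the end of the previous month; 728 − 6 = 722 left.
August 2104 has 31 days: 722 − 31 = 691 left.
July 2104 has 31 days: 691 − 31 = 660 left.
June 2104 has 30 days: 660 − 30 = 630 left.
May 2104 has 31 days: 630 − 31 = 599 left.
April 2104 has 30 days: 599 − 30 = 569 left.
March 2104 has 31 days: 569 − 31 = 538 left.
February 2104 has 29 days (2104 is a leap year): 538 − 29 = 509 left.
January 2104 has 31 days: 509 − 31 = 478 left.
December 2103 has 31 days: 478 − 31 = 447 left.
November 2103 has 30 days: 447 − 30 = 417 left.
October 2103 has 31 days: 417 − 31 = 386 left.
September 2103 has 30 days: 386 − 30 = 356 left.
August 2103 has 31 days: 356 − 31 = 325 left.
July 2103 has 31 days: 325 − 31 = 294 left.
June 2103 has 30 days: 294 − 30 = 264 left.
May 2103 has 31 days: 264 − 31 = 233 left.
April 2103 has 30 days: 233 − 30 = 203 left.
March 2103 has 31 days: 203 − 31 = 172 left.
February 2103 has 28 days (2103 is not a leap year): 172 − 28 = 144 left.
January 2103 has 31 days: 144 − 31 = 113 left.
December 2102 has 31 days: 113 − 31 = 82 left.
November 2102 has 30 days: 82 − 30 = 52 left.
October 2102 has 31 days: 52 − 31 = 21 left.
September 2102 has 30 days; 30 − 21 = 9 → September 9, 2102.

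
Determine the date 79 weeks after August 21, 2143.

Adding 79 weeks = 553 days from August 21, 2143.
August has 31 days, so 31 − 21 = 10 days remain after August 21, 2143; 553 − 10 = 543 left.
September 2143 has 30 days: 543 − 30 = 513 left.
October 2143 has 31 days: 513 − 31 = 482 left.
November 2143 has 30 days: 482 − 30 = 452 left.
December 2143 has 31 days: 452 − 31 = 421 left.
January 2144 has 31 days: 421 − 31 = 390 left.
February 2144 has 29 days (2144 is a leap year): 390 − 29 = 361 left.
March 2144 has 31 days: 361 − 31 = 330 left.
April 2144 has 30 days: 330 − 30 = 300 left.
May 2144 has 31 days: 300 − 31 = 269 left.
June 2144 has 30 days: 269 − 30 = 239 left.
July 2144 has 31 days: 239 − 31 = 208 left.
August 2144 has 31 days: 208 − 31 = 177 left.
September 2144 has 30 days: 177 − 30 = 147 left.
October 2144 has 31 days: 147 − 31 = 116 left.
November 2144 has 30 days: 116 − 30 = 86 left.
December 2144 has 31 days: 86 − 31 = 55 left.
January 2145 has 31 days: 55 − 31 = 24 left.
24 days into February 2145 → February 24, 2145.

February 24, 2145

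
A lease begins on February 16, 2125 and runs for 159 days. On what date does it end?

July 25, 2125

Counting forward 159 days from February 16, 2125.
February has 28 days, so 28 − 16 = 12 days remain after February 16, 2125; 159 − 12 = 147 left.
March 2125 has 31 days: 147 − 31 = 116 left.
April 2125 has 30 days: 116 − 30 = 86 left.
May 2125 has 31 days: 86 − 31 = 55 left.
June 2125 has 30 days: 55 − 30 = 25 left.
25 days into July 2125 → July 25, 2125.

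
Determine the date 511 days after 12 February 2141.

Advancing 511 days from February 12, 2141.
February has 28 days, so 28 − 12 = 16 days remain after February 12, 2141; 511 − 16 = 495 left.
March 2141 has 31 days: 495 − 31 = 464 left.
April 2141 has 30 days: 464 − 30 = 434 left.
May 2141 has 31 days: 434 − 31 = 403 left.
June 2141 has 30 days: 403 − 30 = 373 left.
July 2141 has 31 days: 373 − 31 = 342 left.
August 2141 has 31 days: 342 − 31 = 311 left.
September 2141 has 30 days: 311 − 30 = 281 left.
October 2141 has 31 days: 281 − 31 = 250 left.
November 2141 has 30 days: 250 − 30 = 220 left.
December 2141 has 31 days: 220 − 31 = 189 left.
January 2142 has 31 days: 189 − 31 = 158 left.
February 2142 has 28 days (2142 is not a leap year): 158 − 28 = 130 left.
March 2142 has 31 days: 130 − 31 = 99 left.
April 2142 has 30 days: 99 − 30 = 69 left.
May 2142 has 31 days: 69 − 31 = 38 left.
June 2142 has 30 days: 38 − 30 = 8 left.
8 days into July 2142 → July 8, 2142.

July 8, 2142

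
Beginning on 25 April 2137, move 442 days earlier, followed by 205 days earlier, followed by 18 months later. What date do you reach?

January 18, 2137

Going back 442 days from April 25, 2137:
Going back 25 days from April 25, 2137 reaches the end of the previous month; 442 − 25 = 417 left.
March 2137 has 31 days: 417 − 31 = 386 left.
February 2137 has 28 days (2137 is not a leap year): 386 − 28 = 358 left.
January 2137 has 31 days: 358 − 31 = 327 left.
December 2136 has 31 days: 327 − 31 = 296 left.
November 2136 has 30 days: 296 − 30 = 266 left.
October 2136 has 31 days: 266 − 31 = 235 left.
September 2136 has 30 days: 235 − 30 = 205 left.
August 2136 has 31 days: 205 − 31 = 174 left.
July 2136 has 31 days: 174 − 31 = 143 left.
June 2136 has 30 days: 143 − 30 = 113 left.
May 2136 has 31 days: 113 − 31 = 82 left.
April 2136 has 30 days: 82 − 30 = 52 left.
March 2136 has 31 days: 52 − 31 = 21 left.
February 2136 has 29 days; 29 − 21 = 8 → February 8, 2136.
Going back 205 days from February 8, 2136:
Going back 8 days from February 8, 2136 reaches the end of the previous month; 205 − 8 = 197 left.
January 2136 has 31 days: 197 − 31 = 166 left.
December 2135 has 31 days: 166 − 31 = 135 left.
November 2135 has 30 days: 135 − 30 = 105 left.
October 2135 has 31 days: 105 − 31 = 74 left.
September 2135 has 30 days: 74 − 30 = 44 left.
August 2135 has 31 days: 44 − 31 = 13 left.
July 2135 has 31 days; 31 − 13 = 18 → July 18, 2135.
Advancing 18 months from July 18, 2135:
month 7 + 18 = 25, which is month 1 of year 2137 → January 2137.
Day 18 is valid in January, giving January 18, 2137.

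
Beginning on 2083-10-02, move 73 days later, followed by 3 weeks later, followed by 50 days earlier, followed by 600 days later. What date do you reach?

July 7, 2085

Adding 73 days from October 2, 2083:
October has 31 days, so 31 − 2 = 29 days remain after October 2, 2083; 73 − 29 = 44 left.
November 2083 has 30 days: 44 − 30 = 14 left.
14 days into December 2083 → December 14, 2083.
Counting forward 3 weeks (= 21 days) from December 14, 2083:
December has 31 days, so 31 − 14 = 17 days remain after December 14, 2083; 21 − 17 = 4 left.
4 days into January 2084 → January 4, 2084.
Going back 50 days from January 4, 2084:
Going back 4 days from January 4, 2084 reaches the end of the previous month; 50 − 4 = 46 left.
December 2083 has 31 days: 46 − 31 = 15 left.
November 2083 has 30 days; 30 − 15 = 15 → November 15, 2083.
Advancing 600 days from November 15, 2083:
November has 30 days, so 30 − 15 = 15 days remain after November 15, 2083; 600 − 15 = 585 left.
December 2083 has 31 days: 585 − 31 = 554 left.
January 2084 has 31 days: 554 − 31 = 523 left.
February 2084 has 29 days (2084 is a leap year): 523 − 29 = 494 left.
March 2084 has 31 days: 494 − 31 = 463 left.
April 2084 has 30 days: 463 − 30 = 433 left.
May 2084 has 31 days: 433 − 31 = 402 left.
June 2084 has 30 days: 402 − 30 = 372 left.
July 2084 has 31 days: 372 − 31 = 341 left.
August 2084 has 31 days: 341 − 31 = 310 left.
September 2084 has 30 days: 310 − 30 = 280 left.
October 2084 has 31 days: 280 − 31 = 249 left.
November 2084 has 30 days: 249 − 30 = 219 left.
December 2084 has 31 days: 219 − 31 = 188 left.
January 2085 has 31 days: 188 − 31 = 157 left.
February 2085 has 28 days (2085 is not a leap year): 157 − 28 = 129 left.
March 2085 has 31 days: 129 − 31 = 98 left.
April 2085 has 30 days: 98 − 30 = 68 left.
May 2085 has 31 days: 68 − 31 = 37 left.
June 2085 has 30 days: 37 − 30 = 7 left.
7 days into July 2085 → July 7, 2085.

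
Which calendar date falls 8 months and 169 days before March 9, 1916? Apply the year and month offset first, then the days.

January 21, 1915

Subtracting 8 months and 169 days from March 9, 1916: first the month/year part, then the days.
month 3 − 8 = -5, which is month 7 of year 1915 → July 1915.
Day 9 is valid in July, giving July 9, 1915.
Now subtract 169 days from July 9, 1915.
Going back 9 days from July 9, 1915 reaches the end of the previous month; 169 − 9 = 160 left.
June 1915 has 30 days: 160 − 30 = 130 left.
May 1915 has 31 days: 130 − 31 = 99 left.
April 1915 has 30 days: 99 − 30 = 69 left.
March 1915 has 31 days: 69 − 31 = 38 left.
February 1915 has 28 days (1915 is not a leap year): 38 − 28 = 10 left.
January 1915 has 31 days; 31 − 10 = 21 → January 21, 1915.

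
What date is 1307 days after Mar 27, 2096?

Adding 1307 days from March 27, 2096.
March has 31 days, so 31 − 27 = 4 days remain after March 27, 2096; 1307 − 4 = 1303 left.
April 2096 has 30 days: 1303 − 30 = 1273 left.
May 2096 has 31 days: 1273 − 31 = 1242 left.
June 2096 has 30 days: 1242 − 30 = 1212 left.
July 2096 has 31 days: 1212 − 31 = 1181 left.
August 2096 has 31 days: 1181 − 31 = 1150 left.
September 2096 has 30 days: 1150 − 30 = 1120 left.
October 2096 has 31 days: 1120 − 31 = 1089 left.
November 2096 has 30 days: 1089 − 30 = 1059 left.
December 2096 has 31 days: 1059 − 31 = 1028 left.
January 2097 has 31 days: 1028 − 31 = 997 left.
February 2097 has 28 days (2097 is not a leap year): 997 − 28 = 969 left.
March 2097 has 31 days: 969 − 31 = 938 left.
April 2097 has 30 days: 938 − 30 = 908 left.
May 2097 has 31 days: 908 − 31 = 877 left.
June 2097 has 30 days: 877 − 30 = 847 left.
July 2097 has 31 days: 847 − 31 = 816 left.
August 2097 has 31 days: 816 − 31 = 785 left.
September 2097 has 30 days: 785 − 30 = 755 left.
October 2097 has 31 days: 755 − 31 = 724 left.
November 2097 has 30 days: 724 − 30 = 694 left.
December 2097 has 31 days: 694 − 31 = 663 left.
January 2098 has 31 days: 663 − 31 = 632 left.
February 2098 has 28 days (2098 is not a leap year): 632 − 28 = 604 left.
March 2098 has 31 days: 604 − 31 = 573 left.
April 2098 has 30 days: 573 − 30 = 543 left.
May 2098 has 31 days: 543 − 31 = 512 left.
June 2098 has 30 days: 512 − 30 = 482 left.
July 2098 has 31 days: 482 − 31 = 451 left.
August 2098 has 31 days: 451 − 31 = 420 left.
September 2098 has 30 days: 420 − 30 = 390 left.
October 2098 has 31 days: 390 − 31 = 359 left.
November 2098 has 30 days: 359 − 30 = 329 left.
December 2098 has 31 days: 329 − 31 = 298 left.
January 2099 has 31 days: 298 − 31 = 267 left.
February 2099 has 28 days (2099 is not a leap year): 267 − 28 = 239 left.
March 2099 has 31 days: 239 − 31 = 208 left.
April 2099 has 30 days: 208 − 30 = 178 left.
May 2099 has 31 days: 178 − 31 = 147 left.
June 2099 has 30 days: 147 − 30 = 117 left.
July 2099 has 31 days: 117 − 31 = 86 left.
August 2099 has 31 days: 86 − 31 = 55 left.
September 2099 has 30 days: 55 − 30 = 25 left.
25 days into October 2099 → October 25, 2099.

October 25, 2099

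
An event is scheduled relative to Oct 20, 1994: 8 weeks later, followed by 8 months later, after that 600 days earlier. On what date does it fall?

December 23, 1993

Counting forward 8 weeks (= 56 days) from October 20, 1994:
October has 31 days, so 31 − 20 = 11 days remain after October 20, 1994; 56 − 11 = 45 left.
November 1994 has 30 days: 45 − 30 = 15 left.
15 days into December 1994 → December 15, 1994.
Counting forward 8 months from December 15, 1994:
month 12 + 8 = 20, which is month 8 of year 1995 → August 1995.
Day 15 is valid in August, giving August 15, 1995.
Going back 600 days from August 15, 1995:
Going back 15 days from August 15, 1995 reaches the end of the previous month; 600 − 15 = 585 left.
July 1995 has 31 days: 585 − 31 = 554 left.
June 1995 has 30 days: 554 − 30 = 524 left.
May 1995 has 31 days: 524 − 31 = 493 left.
April 1995 has 30 days: 493 − 30 = 463 left.
March 1995 has 31 days: 463 − 31 = 432 left.
February 1995 has 28 days (1995 is not a leap year): 432 − 28 = 404 left.
January 1995 has 31 days: 404 − 31 = 373 left.
December 1994 has 31 days: 373 − 31 = 342 left.
November 1994 has 30 days: 342 − 30 = 312 left.
October 1994 has 31 days: 312 − 31 = 281 left.
September 1994 has 30 days: 281 − 30 = 251 left.
August 1994 has 31 days: 251 − 31 = 220 left.
July 1994 has 31 days: 220 − 31 = 189 left.
June 1994 has 30 days: 189 − 30 = 159 left.
May 1994 has 31 days: 159 − 31 = 128 left.
April 1994 has 30 days: 128 − 30 = 98 left.
March 1994 has 31 days: 98 − 31 = 67 left.
February 1994 has 28 days (1994 is not a leap year): 67 − 28 = 39 left.
January 1994 has 31 days: 39 − 31 = 8 left.
December 1993 has 31 days; 31 − 8 = 23 → December 23, 1993.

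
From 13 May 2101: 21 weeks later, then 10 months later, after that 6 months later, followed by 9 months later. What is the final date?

November 7, 2103

Advancing 21 weeks (= 147 days) from May 13, 2101:
May has 31 days, so 31 − 13 = 18 days remain after May 13, 2101; 147 − 18 = 129 left.
June 2101 has 30 days: 129 − 30 = 99 left.
July 2101 has 31 days: 99 − 31 = 68 left.
August 2101 has 31 days: 68 − 31 = 37 left.
September 2101 has 30 days: 37 − 30 = 7 left.
7 days into October 2101 → October 7, 2101.
Counting forward 10 months from October 7, 2101:
month 10 + 10 = 20, which is month 8 of year 2102 → August 2102.
Day 7 is valid in August, giving August 7, 2102.
Adding 6 months from August 7, 2102:
month 8 + 6 = 14, which is month 2 of year 2103 → February 2103.
Day 7 is valid in February, giving February 7, 2103.
Adding 9 months from February 7, 2103:
month 2 + 9 = 11 → November 2103.
Day 7 is valid in November, giving November 7, 2103.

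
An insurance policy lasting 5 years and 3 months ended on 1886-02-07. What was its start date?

November 7, 1880

Going back 5 years and 3 months from February 7, 1886.
-5 years → 1881; month 2 − 3 = -1, which is month 11 of year 1880 → November 1880.
Day 7 is valid in November, giving November 7, 1880.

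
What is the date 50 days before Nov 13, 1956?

September 24, 1956

Counting back 50 days from November 13, 1956.
Going back 13 days from November 13, 1956 reaches the end of the previous month; 50 − 13 = 37 left.
October 1956 has 31 days: 37 − 31 = 6 left.
September 1956 has 30 days; 30 − 6 = 24 → September 24, 1956.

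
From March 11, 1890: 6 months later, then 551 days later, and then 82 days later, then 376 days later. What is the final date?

Counting forward 6 months from March 11, 1890:
month 3 + 6 = 9 → September 1890.
Day 11 is valid in September, giving September 11, 1890.
Advancing 551 days from September 11, 1890:
September has 30 days, so 30 − 11 = 19 days remain after September 11, 1890; 551 − 19 = 532 left.
October 1890 has 31 days: 532 − 31 = 501 left.
November 1890 has 30 days: 501 − 30 = 471 left.
December 1890 has 31 days: 471 − 31 = 440 left.
January 1891 has 31 days: 440 − 31 = 409 left.
February 1891 has 28 days (1891 is not a leap year): 409 − 28 = 381 left.
March 1891 has 31 days: 381 − 31 = 350 left.
April 1891 has 30 days: 350 − 30 = 320 left.
May 1891 has 31 days: 320 − 31 = 289 left.
June 1891 has 30 days: 289 − 30 = 259 left.
July 1891 has 31 days: 259 − 31 = 228 left.
August 1891 has 31 days: 228 − 31 = 197 left.
September 1891 has 30 days: 197 − 30 = 167 left.
October 1891 has 31 days: 167 − 31 = 136 left.
November 1891 has 30 days: 136 − 30 = 106 left.
December 1891 has 31 days: 106 − 31 = 75 left.
January 1892 has 31 days: 75 − 31 = 44 left.
February 1892 has 29 days (1892 is a leap year): 44 − 29 = 15 left.
15 days into March 1892 → March 15, 1892.
Counting forward 82 days from March 15, 1892:
March has 31 days, so 31 − 15 = 16 days remain after March 15, 1892; 82 − 16 = 66 left.
April 1892 has 30 days: 66 − 30 = 36 left.
May 1892 has 31 days: 36 − 31 = 5 left.
5 days into June 1892 → June 5, 1892.
Advancing 376 days from June 5, 1892:
June has 30 days, so 30 − 5 = 25 days remain after June 5, 1892; 376 − 25 = 351 left.
July 1892 has 31 days: 351 − 31 = 320 left.
August 1892 has 31 days: 320 − 31 = 289 left.
September 1892 has 30 days: 289 − 30 = 259 left.
October 1892 has 31 days: 259 − 31 = 228 left.
November 1892 has 30 days: 228 − 30 = 198 left.
December 1892 has 31 days: 198 − 31 = 167 left.
January 1893 has 31 days: 167 − 31 = 136 left.
February 1893 has 28 days (1893 is not a leap year): 136 − 28 = 108 left.
March 1893 has 31 days: 108 − 31 = 77 left.
April 1893 has 30 days: 77 − 30 = 47 left.
May 1893 has 31 days: 47 − 31 = 16 left.
16 days into June 1893 → June 16, 1893.

June 16, 1893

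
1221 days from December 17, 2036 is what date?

Counting forward 1221 days from December 17, 2036.
December has 31 days, so 31 − 17 = 14 days remain after December 17, 2036; 1221 − 14 = 1207 left.
January 2037 has 31 days: 1207 − 31 = 1176 left.
February 2037 has 28 days (2037 is not a leap year): 1176 − 28 = 1148 left.
March 2037 has 31 days: 1148 − 31 = 1117 left.
April 2037 has 30 days: 1117 − 30 = 1087 left.
May 2037 has 31 days: 1087 − 31 = 1056 left.
June 2037 has 30 days: 1056 − 30 = 1026 left.
July 2037 has 31 days: 1026 − 31 = 995 left.
August 2037 has 31 days: 995 − 31 = 964 left.
September 2037 has 30 days: 964 − 30 = 934 left.
October 2037 has 31 days: 934 − 31 = 903 left.
November 2037 has 30 days: 903 − 30 = 873 left.
December 2037 has 31 days: 873 − 31 = 842 left.
January 2038 has 31 days: 842 − 31 = 811 left.
February 2038 has 28 days (2038 is not a leap year): 811 − 28 = 783 left.
March 2038 has 31 days: 783 − 31 = 752 left.
April 2038 has 30 days: 752 − 30 = 722 left.
May 2038 has 31 days: 722 − 31 = 691 left.
June 2038 has 30 days: 691 − 30 = 661 left.
July 2038 has 31 days: 661 − 31 = 630 left.
August 2038 has 31 days: 630 − 31 = 599 left.
September 2038 has 30 days: 599 − 30 = 569 left.
October 2038 has 31 days: 569 − 31 = 538 left.
November 2038 has 30 days: 538 − 30 = 508 left.
December 2038 has 31 days: 508 − 31 = 477 left.
January 2039 has 31 days: 477 − 31 = 446 left.
February 2039 has 28 days (2039 is not a leap year): 446 − 28 = 418 left.
March 2039 has 31 days: 418 − 31 = 387 left.
April 2039 has 30 days: 387 − 30 = 357 left.
May 2039 has 31 days: 357 − 31 = 326 left.
June 2039 has 30 days: 326 − 30 = 296 left.
July 2039 has 31 days: 296 − 31 = 265 left.
August 2039 has 31 days: 265 − 31 = 234 left.
September 2039 has 30 days: 234 − 30 = 204 left.
October 2039 has 31 days: 204 − 31 = 173 left.
November 2039 has 30 days: 173 − 30 = 143 left.
December 2039 has 31 days: 143 − 31 = 112 left.
January 2040 has 31 days: 112 − 31 = 81 left.
February 2040 has 29 days (2040 is a leap year): 81 − 29 = 52 left.
March 2040 has 31 days: 52 − 31 = 21 left.
21 days into April 2040 → April 21, 2040.

April 21, 2040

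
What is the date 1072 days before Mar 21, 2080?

Subtracting 1072 days from March 21, 2080.
Going back 21 days from March 21, 2080 reaches the end of the previous month; 1072 − 21 = 1051 left.
February 2080 has 29 days (2080 is a leap year): 1051 − 29 = 1022 left.
January 2080 has 31 days: 1022 − 31 = 991 left.
December 2079 has 31 days: 991 − 31 = 960 left.
November 2079 has 30 days: 960 − 30 = 930 left.
October 2079 has 31 days: 930 − 31 = 899 left.
September 2079 has 30 days: 899 − 30 = 869 left.
August 2079 has 31 days: 869 − 31 = 838 left.
July 2079 has 31 days: 838 − 31 = 807 left.
June 2079 has 30 days: 807 − 30 = 777 left.
May 2079 has 31 days: 777 − 31 = 746 left.
April 2079 has 30 days: 746 − 30 = 716 left.
March 2079 has 31 days: 716 − 31 = 685 left.
February 2079 has 28 days (2079 is not a leap year): 685 − 28 = 657 left.
January 2079 has 31 days: 657 − 31 = 626 left.
December 2078 has 31 days: 626 − 31 = 595 left.
November 2078 has 30 days: 595 − 30 = 565 left.
October 2078 has 31 days: 565 − 31 = 534 left.
September 2078 has 30 days: 534 − 30 = 504 left.
August 2078 has 31 days: 504 − 31 = 473 left.
July 2078 has 31 days: 473 − 31 = 442 left.
June 2078 has 30 days: 442 − 30 = 412 left.
May 2078 has 31 days: 412 − 31 = 381 left.
April 2078 has 30 days: 381 − 30 = 351 left.
March 2078 has 31 days: 351 − 31 = 320 left.
February 2078 has 28 days (2078 is not a leap year): 320 − 28 = 292 left.
January 2078 has 31 days: 292 − 31 = 261 left.
December 2077 has 31 days: 261 − 31 = 230 left.
November 2077 has 30 days: 230 − 30 = 200 left.
October 2077 has 31 days: 200 − 31 = 169 left.
September 2077 has 30 days: 169 − 30 = 139 left.
August 2077 has 31 days: 139 − 31 = 108 left.
July 2077 has 31 days: 108 − 31 = 77 left.
June 2077 has 30 days: 77 − 30 = 47 left.
May 2077 has 31 days: 47 − 31 = 16 left.
April 2077 has 30 days; 30 − 16 = 14 → April 14, 2077.

April 14, 2077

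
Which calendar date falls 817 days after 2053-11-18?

Adding 817 days from November 18, 2053.
November has 30 days, so 30 − 18 = 12 days remain after November 18, 2053; 817 − 12 = 805 left.
December 2053 has 31 days: 805 − 31 = 774 left.
January 2054 has 31 days: 774 − 31 = 743 left.
February 2054 has 28 days (2054 is not a leap year): 743 − 28 = 715 left.
March 2054 has 31 days: 715 − 31 = 684 left.
April 2054 has 30 days: 684 − 30 = 654 left.
May 2054 has 31 days: 654 − 31 = 623 left.
June 2054 has 30 days: 623 − 30 = 593 left.
July 2054 has 31 days: 593 − 31 = 562 left.
August 2054 has 31 days: 562 − 31 = 531 left.
September 2054 has 30 days: 531 − 30 = 501 left.
October 2054 has 31 days: 501 − 31 = 470 left.
November 2054 has 30 days: 470 − 30 = 440 left.
December 2054 has 31 days: 440 − 31 = 409 left.
January 2055 has 31 days: 409 − 31 = 378 left.
February 2055 has 28 days (2055 is not a leap year): 378 − 28 = 350 left.
March 2055 has 31 days: 350 − 31 = 319 left.
April 2055 has 30 days: 319 − 30 = 289 left.
May 2055 has 31 days: 289 − 31 = 258 left.
June 2055 has 30 days: 258 − 30 = 228 left.
July 2055 has 31 days: 228 − 31 = 197 left.
August 2055 has 31 days: 197 − 31 = 166 left.
September 2055 has 30 days: 166 − 30 = 136 left.
October 2055 has 31 days: 136 − 31 = 105 left.
November 2055 has 30 days: 105 − 30 = 75 left.
December 2055 has 31 days: 75 − 31 = 44 left.
January 2056 has 31 days: 44 − 31 = 13 left.
13 days into February 2056 → February 13, 2056.

February 13, 2056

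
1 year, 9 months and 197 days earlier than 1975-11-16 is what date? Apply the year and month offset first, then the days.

Going back 1 year, 9 months and 197 days from November 16, 1975: first the month/year part, then the days.
-1 year → 1974; month 11 − 9 = 2 → February 1974.
Day 16 is valid in February, giving February 16, 1974.
Now subtract 197 days from February 16, 1974.
Going back 16 days from February 16, 1974 reaches the end of the previous month; 197 − 16 = 181 left.
January 1974 has 31 days: 181 − 31 = 150 left.
December 1973 has 31 days: 150 − 31 = 119 left.
November 1973 has 30 days: 119 − 30 = 89 left.
October 1973 has 31 days: 89 − 31 = 58 left.
September 1973 has 30 days: 58 − 30 = 28 left.
August 1973 has 31 days; 31 − 28 = 3 → August 3, 1973.

August 3, 1973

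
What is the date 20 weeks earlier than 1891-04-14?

November 25, 1890

Going back 20 weeks = 140 days from April 14, 1891.
Going back 14 days from April 14, 1891 reaches the end of the previous month; 140 − 14 = 126 left.
March 1891 has 31 days: 126 − 31 = 95 left.
February 1891 has 28 days (1891 is not a leap year): 95 − 28 = 67 left.
January 1891 has 31 days: 67 − 31 = 36 left.
December 1890 has 31 days: 36 − 31 = 5 left.
November 1890 has 30 days; 30 − 5 = 25 → November 25, 1890.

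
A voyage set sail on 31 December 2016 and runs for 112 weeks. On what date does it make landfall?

Counting forward 112 weeks = 784 days from December 31, 2016.
December has 31 days, so 31 − 31 = 0 days remain after December 31, 2016; 784 − 0 = 784 left.
January 2017 has 31 days: 784 − 31 = 753 left.
February 2017 has 28 days (2017 is not a leap year): 753 − 28 = 725 left.
March 2017 has 31 days: 725 − 31 = 694 left.
April 2017 has 30 days: 694 − 30 = 664 left.
May 2017 has 31 days: 664 − 31 = 633 left.
June 2017 has 30 days: 633 − 30 = 603 left.
July 2017 has 31 days: 603 − 31 = 572 left.
August 2017 has 31 days: 572 − 31 = 541 left.
September 2017 has 30 days: 541 − 30 = 511 left.
October 2017 has 31 days: 511 − 31 = 480 left.
November 2017 has 30 days: 480 − 30 = 450 left.
December 2017 has 31 days: 450 − 31 = 419 left.
January 2018 has 31 days: 419 − 31 = 388 left.
February 2018 has 28 days (2018 is not a leap year): 388 − 28 = 360 left.
March 2018 has 31 days: 360 − 31 = 329 left.
April 2018 has 30 days: 329 − 30 = 299 left.
May 2018 has 31 days: 299 − 31 = 268 left.
June 2018 has 30 days: 268 − 30 = 238 left.
July 2018 has 31 days: 238 − 31 = 207 left.
August 2018 has 31 days: 207 − 31 = 176 left.
September 2018 has 30 days: 176 − 30 = 146 left.
October 2018 has 31 days: 146 − 31 = 115 left.
November 2018 has 30 days: 115 − 30 = 85 left.
December 2018 has 31 days: 85 − 31 = 54 left.
January 2019 has 31 days: 54 − 31 = 23 left.
23 days into February 2019 → February 23, 2019.

February 23, 2019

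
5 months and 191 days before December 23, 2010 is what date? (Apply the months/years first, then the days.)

January 13, 2010

Counting back 5 months and 191 days from December 23, 2010: first the month/year part, then the days.
month 12 − 5 = 7 → July 2010.
Day 23 is valid in July, giving July 23, 2010.
Now subtract 191 days from July 23, 2010.
Going back 23 days from July 23, 2010 reaches the end of the previous month; 191 − 23 = 168 left.
June 2010 has 30 days: 168 − 30 = 138 left.
May 2010 has 31 days: 138 − 31 = 107 left.
April 2010 has 30 days: 107 − 30 = 77 left.
March 2010 has 31 days: 77 − 31 = 46 left.
February 2010 has 28 days (2010 is not a leap year): 46 − 28 = 18 left.
January 2010 has 31 days; 31 − 18 = 13 → January 13, 2010.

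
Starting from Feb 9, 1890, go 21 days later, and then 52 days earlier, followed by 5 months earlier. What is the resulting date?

August 9, 1889

Advancing 21 days from February 9, 1890:
February has 28 days, so 28 − 9 = 19 days remain after February 9, 1890; 21 − 19 = 2 left.
2 days into March 1890 → March 2, 1890.
Counting back 52 days from March 2, 1890:
Going back 2 days from March 2, 1890 reaches the end of the previous month; 52 − 2 = 50 left.
February 1890 has 28 days (1890 is not a leap year): 50 − 28 = 22 left.
January 1890 has 31 days; 31 − 22 = 9 → January 9, 1890.
Counting back 5 months from January 9, 1890:
month 1 − 5 = -4, which is month 8 of year 1889 → August 1889.
Day 9 is valid in August, giving August 9, 1889.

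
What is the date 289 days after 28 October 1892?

August 13, 1893

Advancing 289 days from October 28, 1892.
October has 31 days, so 31 − 28 = 3 days remain after October 28, 1892; 289 − 3 = 286 left.
November 1892 has 30 days: 286 − 30 = 256 left.
December 1892 has 31 days: 256 − 31 = 225 left.
January 1893 has 31 days: 225 − 31 = 194 left.
February 1893 has 28 days (1893 is not a leap year): 194 − 28 = 166 left.
March 1893 has 31 days: 166 − 31 = 135 left.
April 1893 has 30 days: 135 − 30 = 105 left.
May 1893 has 31 days: 105 − 31 = 74 left.
June 1893 has 30 days: 74 − 30 = 44 left.
July 1893 has 31 days: 44 − 31 = 13 left.
13 days into August 1893 → August 13, 1893.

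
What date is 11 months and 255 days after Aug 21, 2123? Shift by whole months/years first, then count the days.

April 2, 2125

Advancing 11 months and 255 days from August 21, 2123: first the month/year part, then the days.
month 8 + 11 = 19, which is month 7 of year 2124 → July 2124.
Day 21 is valid in July, giving July 21, 2124.
Now add 255 days from July 21, 2124.
July has 31 days, so 31 − 21 = 10 days remain after July 21, 2124; 255 − 10 = 245 left.
August 2124 has 31 days: 245 − 31 = 214 left.
September 2124 has 30 days: 214 − 30 = 184 left.
October 2124 has 31 days: 184 − 31 = 153 left.
November 2124 has 30 days: 153 − 30 = 123 left.
December 2124 has 31 days: 123 − 31 = 92 left.
January 2125 has 31 days: 92 − 31 = 61 left.
February 2125 has 28 days (2125 is not a leap year): 61 − 28 = 33 left.
March 2125 has 31 days: 33 − 31 = 2 left.
2 days into April 2125 → April 2, 2125.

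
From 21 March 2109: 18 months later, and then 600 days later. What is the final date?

May 13, 2112

Counting forward 18 months from March 21, 2109:
month 3 + 18 = 21, which is month 9 of year 2110 → September 2110.
Day 21 is valid in September, giving September 21, 2110.
Adding 600 days from September 21, 2110:
September has 30 days, so 30 − 21 = 9 days remain after September 21, 2110; 600 − 9 = 591 left.
October 2110 has 31 days: 591 − 31 = 560 left.
November 2110 has 30 days: 560 − 30 = 530 left.
December 2110 has 31 days: 530 − 31 = 499 left.
January 2111 has 31 days: 499 − 31 = 468 left.
February 2111 has 28 days (2111 is not a leap year): 468 − 28 = 440 left.
March 2111 has 31 days: 440 − 31 = 409 left.
April 2111 has 30 days: 409 − 30 = 379 left.
May 2111 has 31 days: 379 − 31 = 348 left.
June 2111 has 30 days: 348 − 30 = 318 left.
July 2111 has 31 days: 318 − 31 = 287 left.
August 2111 has 31 days: 287 − 31 = 256 left.
September 2111 has 30 days: 256 − 30 = 226 left.
October 2111 has 31 days: 226 − 31 = 195 left.
November 2111 has 30 days: 195 − 30 = 165 left.
December 2111 has 31 days: 165 − 31 = 134 left.
January 2112 has 31 days: 134 − 31 = 103 left.
February 2112 has 29 days (2112 is a leap year): 103 − 29 = 74 left.
March 2112 has 31 days: 74 − 31 = 43 left.
April 2112 has 30 days: 43 − 30 = 13 left.
13 days into May 2112 → May 13, 2112.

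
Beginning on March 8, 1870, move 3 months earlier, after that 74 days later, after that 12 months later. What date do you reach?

Going back 3 months from March 8, 1870:
month 3 − 3 = 0, which is month 12 of year 1869 → December 1869.
Day 8 is valid in December, giving December 8, 1869.
Adding 74 days from December 8, 1869:
December has 31 days, so 31 − 8 = 23 days remain after December 8, 1869; 74 − 23 = 51 left.
January 1870 has 31 days: 51 − 31 = 20 left.
20 days into February 1870 → February 20, 1870.
Counting forward 12 months from February 20, 1870:
month 2 + 12 = 14, which is month 2 of year 1871 → February 1871.
Day 20 is valid in February, giving February 20, 1871.

February 20, 1871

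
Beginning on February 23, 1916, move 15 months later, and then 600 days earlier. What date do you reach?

October 1, 1915

Advancing 15 months from February 23, 1916:
month 2 + 15 = 17, which is month 5 of year 1917 → May 1917.
Day 23 is valid in May, giving May 23, 1917.
Going back 600 days from May 23, 1917:
Going back 23 days from May 23, 1917 reaches the end of the previous month; 600 − 23 = 577 left.
April 1917 has 30 days: 577 − 30 = 547 left.
March 1917 has 31 days: 547 − 31 = 516 left.
February 1917 has 28 days (1917 is not a leap year): 516 − 28 = 488 left.
January 1917 has 31 days: 488 − 31 = 457 left.
December 1916 has 31 days: 457 − 31 = 426 left.
November 1916 has 30 days: 426 − 30 = 396 left.
October 1916 has 31 days: 396 − 31 = 365 left.
September 1916 has 30 days: 365 − 30 = 335 left.
August 1916 has 31 days: 335 − 31 = 304 left.
July 1916 has 31 days: 304 − 31 = 273 left.
June 1916 has 30 days: 273 − 30 = 243 left.
May 1916 has 31 days: 243 − 31 = 212 left.
April 1916 has 30 days: 212 − 30 = 182 left.
March 1916 has 31 days: 182 − 31 = 151 left.
February 1916 has 29 days (1916 is a leap year): 151 − 29 = 122 left.
January 1916 has 31 days: 122 − 31 = 91 left.
December 1915 has 31 days: 91 − 31 = 60 left.
November 1915 has 30 days: 60 − 30 = 30 left.
October 1915 has 31 days; 31 − 30 = 1 → October 1, 1915.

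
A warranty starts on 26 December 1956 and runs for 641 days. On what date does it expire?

September 28, 1958

Advancing 641 days from December 26, 1956.
December has 31 days, so 31 − 26 = 5 days remain after December 26, 1956; 641 − 5 = 636 left.
January 1957 has 31 days: 636 − 31 = 605 left.
February 1957 has 28 days (1957 is not a leap year): 605 − 28 = 577 left.
March 1957 has 31 days: 577 − 31 = 546 left.
April 1957 has 30 days: 546 − 30 = 516 left.
May 1957 has 31 days: 516 − 31 = 485 left.
June 1957 has 30 days: 485 − 30 = 455 left.
July 1957 has 31 days: 455 − 31 = 424 left.
August 1957 has 31 days: 424 − 31 = 393 left.
September 1957 has 30 days: 393 − 30 = 363 left.
October 1957 has 31 days: 363 − 31 = 332 left.
November 1957 has 30 days: 332 − 30 = 302 left.
December 1957 has 31 days: 302 − 31 = 271 left.
January 1958 has 31 days: 271 − 31 = 240 left.
February 1958 has 28 days (1958 is not a leap year): 240 − 28 = 212 left.
March 1958 has 31 days: 212 − 31 = 181 left.
April 1958 has 30 days: 181 − 30 = 151 left.
May 1958 has 31 days: 151 − 31 = 120 left.
June 1958 has 30 days: 120 − 30 = 90 left.
July 1958 has 31 days: 90 − 31 = 59 left.
August 1958 has 31 days: 59 − 31 = 28 left.
28 days into September 1958 → September 28, 1958.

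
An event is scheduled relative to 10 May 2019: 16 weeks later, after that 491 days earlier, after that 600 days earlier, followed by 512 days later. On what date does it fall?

Advancing 16 weeks (= 112 days) from May 10, 2019:
May has 31 days, so 31 − 10 = 21 days remain after May 10, 2019; 112 − 21 = 91 left.
June 2019 has 30 days: 91 − 30 = 61 left.
July 2019 has 31 days: 61 − 31 = 30 left.
30 days into August 2019 → August 30, 2019.
Subtracting 491 days from August 30, 2019:
Going back 30 days from August 30, 2019 reaches the end of the previous month; 491 − 30 = 461 left.
July 2019 has 31 days: 461 − 31 = 430 left.
June 2019 has 30 days: 430 − 30 = 400 left.
May 2019 has 31 days: 400 − 31 = 369 left.
April 2019 has 30 days: 369 − 30 = 339 left.
March 2019 has 31 days: 339 − 31 = 308 left.
February 2019 has 28 days (2019 is not a leap year): 308 − 28 = 280 left.
January 2019 has 31 days: 280 − 31 = 249 left.
December 2018 has 31 days: 249 − 31 = 218 left.
November 2018 has 30 days: 218 − 30 = 188 left.
October 2018 has 31 days: 188 − 31 = 157 left.
September 2018 has 30 days: 157 − 30 = 127 left.
August 2018 has 31 days: 127 − 31 = 96 left.
July 2018 has 31 days: 96 − 31 = 65 left.
June 2018 has 30 days: 65 − 30 = 35 left.
May 2018 has 31 days: 35 − 31 = 4 left.
April 2018 has 30 days; 30 − 4 = 26 → April 26, 2018.
Subtracting 600 days from April 26, 2018:
Going back 26 days from April 26, 2018 reaches the end of the previous month; 600 − 26 = 574 left.
March 2018 has 31 days: 574 − 31 = 543 left.
February 2018 has 28 days (2018 is not a leap year): 543 − 28 = 515 left.
January 2018 has 31 days: 515 − 31 = 484 left.
December 2017 has 31 days: 484 − 31 = 453 left.
November 2017 has 30 days: 453 − 30 = 423 left.
October 2017 has 31 days: 423 − 31 = 392 left.
September 2017 has 30 days: 392 − 30 = 362 left.
August 2017 has 31 days: 362 − 31 = 331 left.
July 2017 has 31 days: 331 − 31 = 300 left.
June 2017 has 30 days: 300 − 30 = 270 left.
May 2017 has 31 days: 270 − 31 = 239 left.
April 2017 has 30 days: 239 − 30 = 209 left.
March 2017 has 31 days: 209 − 31 = 178 left.
February 2017 has 28 days (2017 is not a leap year): 178 − 28 = 150 left.
January 2017 has 31 days: 150 − 31 = 119 left.
December 2016 has 31 days: 119 − 31 = 88 left.
November 2016 has 30 days: 88 − 30 = 58 left.
October 2016 has 31 days: 58 − 31 = 27 left.
September 2016 has 30 days; 30 − 27 = 3 → September 3, 2016.
Adding 512 days from September 3, 2016:
September has 30 days, so 30 − 3 = 27 days remain after September 3, 2016; 512 − 27 = 485 left.
October 2016 has 31 days: 485 − 31 = 454 left.
November 2016 has 30 days: 454 − 30 = 424 left.
December 2016 has 31 days: 424 − 31 = 393 left.
January 2017 has 31 days: 393 − 31 = 362 left.
February 2017 has 28 days (2017 is not a leap year): 362 − 28 = 334 left.
March 2017 has 31 days: 334 − 31 = 303 left.
April 2017 has 30 days: 303 − 30 = 273 left.
May 2017 has 31 days: 273 − 31 = 242 left.
June 2017 has 30 days: 242 − 30 = 212 left.
July 2017 has 31 days: 212 − 31 = 181 left.
August 2017 has 31 days: 181 − 31 = 150 left.
September 2017 has 30 days: 150 − 30 = 120 left.
October 2017 has 31 days: 120 − 31 = 89 left.
November 2017 has 30 days: 89 − 30 = 59 left.
December 2017 has 31 days: 59 − 31 = 28 left.
28 days into January 2018 → January 28, 2018.

January 28, 2018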